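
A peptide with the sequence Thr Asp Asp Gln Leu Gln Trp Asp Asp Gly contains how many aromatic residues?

1

F, W, and Y each carry an aromatic ring on the side chain.
Matching residues: Trp7.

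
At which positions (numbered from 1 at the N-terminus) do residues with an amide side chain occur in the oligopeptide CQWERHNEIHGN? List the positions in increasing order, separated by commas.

The amide-side-chain residues are Asn (N) and Gln (Q).
Matching residues: Q2, N7, N12.

2, 7, 12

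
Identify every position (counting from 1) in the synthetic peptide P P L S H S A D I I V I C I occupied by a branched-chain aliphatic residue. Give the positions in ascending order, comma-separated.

Valine (V), leucine (L), and isoleucine (I) are the branched-chain amino acids.
Matching residues: L3, I9, I10, V11, I12, I14.

3, 9, 10, 11, 12, 14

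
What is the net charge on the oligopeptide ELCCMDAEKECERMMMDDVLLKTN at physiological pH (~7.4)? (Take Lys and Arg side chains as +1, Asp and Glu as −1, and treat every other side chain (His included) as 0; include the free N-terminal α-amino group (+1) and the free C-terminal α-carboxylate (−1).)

Positive (K, R): K9, R13, K22 → +3.
Negative (D, E): E1, D6, E8, E10, E12, D17, D18 → −7.
The N-terminus (+1) and C-terminus (−1) cancel.
Net charge = (+3) + (−7) = −4.

-4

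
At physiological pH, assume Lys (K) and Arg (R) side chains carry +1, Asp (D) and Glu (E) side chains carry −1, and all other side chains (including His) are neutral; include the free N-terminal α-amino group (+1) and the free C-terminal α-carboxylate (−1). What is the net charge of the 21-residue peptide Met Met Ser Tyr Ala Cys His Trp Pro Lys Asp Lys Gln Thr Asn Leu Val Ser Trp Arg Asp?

+1

Positive (K, R): Lys10, Lys12, Arg20 → +3.
Negative (D, E): Asp11, Asp21 → −2.
The N-terminus (+1) and C-terminus (−1) cancel.
Net charge = (+3) + (−2) = +1.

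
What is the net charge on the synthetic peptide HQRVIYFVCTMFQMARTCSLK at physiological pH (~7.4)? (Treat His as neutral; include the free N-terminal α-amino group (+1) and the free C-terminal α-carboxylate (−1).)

Near pH 7.4, K and R contribute +1 each, D and E contribute −1 each, and every other side chain (His included, as stated) is uncharged.
Positive (K, R): R3, R16, K21 → +3.
Negative (D, E): none → −0.
The N-terminus (+1) and C-terminus (−1) cancel.
Net charge = (+3) + (−0) = +3.

+3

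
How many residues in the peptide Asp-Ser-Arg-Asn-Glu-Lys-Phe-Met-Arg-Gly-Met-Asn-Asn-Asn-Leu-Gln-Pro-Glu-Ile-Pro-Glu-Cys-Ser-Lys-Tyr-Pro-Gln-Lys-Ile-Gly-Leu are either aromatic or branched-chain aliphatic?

Aromatic: F, W, Y. Branched-chain aliphatic: I, L, V.
Aromatic residues here: Phe7, Tyr25 (2).
Branched-chain aliphatic residues here: Leu15, Ile19, Ile29, Leu31 (4).
The two groups share no amino acid, so total = 2 + 4 = 6.

6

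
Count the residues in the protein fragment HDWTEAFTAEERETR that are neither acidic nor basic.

Acidic: D, E. Basic: K, R, H. All other residues are neither.
Matching residues: W3, T4, A6, F7, T8, A9, T14.

7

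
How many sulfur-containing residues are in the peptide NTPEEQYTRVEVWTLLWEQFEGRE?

0

Cysteine (C, thiol) and methionine (M, thioether) are the two sulfur-containing amino acids.
None of the 24 residues belong to this group.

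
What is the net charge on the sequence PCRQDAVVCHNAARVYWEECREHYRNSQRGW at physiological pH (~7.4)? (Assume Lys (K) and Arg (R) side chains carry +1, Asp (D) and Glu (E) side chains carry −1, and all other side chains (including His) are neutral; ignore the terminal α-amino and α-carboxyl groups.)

Positive (K, R): R3, R14, R21, R25, R29 → +5.
Negative (D, E): D5, E18, E19, E22 → −4.
Net charge = (+5) + (−4) = +1.

+1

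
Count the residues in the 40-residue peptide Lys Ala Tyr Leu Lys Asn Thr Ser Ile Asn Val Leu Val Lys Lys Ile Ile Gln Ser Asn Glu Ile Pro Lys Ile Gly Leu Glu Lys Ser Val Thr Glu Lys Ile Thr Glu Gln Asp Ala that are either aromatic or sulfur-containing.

Aromatic: F, W, Y. Sulfur-containing: C, M.
Aromatic residues here: Tyr3 (1).
Sulfur-containing residues here: none (0).
The two groups share no amino acid, so total = 1 + 0 = 1.

1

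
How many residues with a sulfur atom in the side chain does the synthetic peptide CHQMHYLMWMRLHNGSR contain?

Only Cys (C) and Met (M) have a sulfur atom in the side chain.
Matching residues: C1, M4, M8, M10.

4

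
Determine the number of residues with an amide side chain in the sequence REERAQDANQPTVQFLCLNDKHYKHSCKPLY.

Only N (asparagine) and Q (glutamine) carry a side-chain carboxamide.
Matching residues: Q6, N9, Q10, Q14, N19.

5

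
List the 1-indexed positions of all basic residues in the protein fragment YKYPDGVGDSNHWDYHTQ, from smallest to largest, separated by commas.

Lysine (K), arginine (R), and histidine (H) have basic, nitrogen-containing side chains.
Matching residues: K2, H12, H16.

2, 12, 16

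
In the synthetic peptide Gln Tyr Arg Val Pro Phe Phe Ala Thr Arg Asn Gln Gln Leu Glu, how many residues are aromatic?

F, W, and Y each carry an aromatic ring on the side chain.
Matching residues: Tyr2, Phe6, Phe7.

3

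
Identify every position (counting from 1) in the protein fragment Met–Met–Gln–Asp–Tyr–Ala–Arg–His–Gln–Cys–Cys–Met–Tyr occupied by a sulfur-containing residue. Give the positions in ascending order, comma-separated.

Matching residues: Met1, Met2, Cys10, Cys11, Met12.

1, 2, 10, 11, 12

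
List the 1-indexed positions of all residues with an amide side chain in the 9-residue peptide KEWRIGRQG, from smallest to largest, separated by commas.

The amide-side-chain residues are Asn (N) and Gln (Q).
Matching residues: Q8.

8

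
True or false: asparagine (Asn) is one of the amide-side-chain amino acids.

Asparagine (N) and glutamine (Q) have uncharged amide side chains.
Asparagine is in this group.

True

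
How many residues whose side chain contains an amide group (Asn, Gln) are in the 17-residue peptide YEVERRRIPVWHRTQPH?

1

Matching residues: Q15.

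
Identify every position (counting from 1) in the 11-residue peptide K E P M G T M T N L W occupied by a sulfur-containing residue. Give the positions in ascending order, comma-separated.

4, 7

Only Cys (C) and Met (M) have a sulfur atom in the side chain.
Matching residues: M4, M7.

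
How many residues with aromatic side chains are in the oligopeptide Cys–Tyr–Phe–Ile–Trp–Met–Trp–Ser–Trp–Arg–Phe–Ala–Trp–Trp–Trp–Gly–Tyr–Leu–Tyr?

11

The aromatic amino acids are Phe (F, benzyl), Trp (W, indole), and Tyr (Y, phenol).
Matching residues: Tyr2, Phe3, Trp5, Trp7, Trp9, Phe11, Trp13, Trp14, Trp15, Tyr17, Tyr19.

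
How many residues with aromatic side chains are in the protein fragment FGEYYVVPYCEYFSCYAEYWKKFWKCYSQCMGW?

F, W, and Y each carry an aromatic ring on the side chain.
Matching residues: F1, Y4, Y5, Y9, Y12, F13, Y16, Y19, W20, F23, W24, Y27, W33.

13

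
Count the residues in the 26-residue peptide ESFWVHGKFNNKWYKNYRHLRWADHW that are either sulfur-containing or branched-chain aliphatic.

Sulfur-containing: C, M. Branched-chain aliphatic: I, L, V.
Sulfur-containing residues here: none (0).
Branched-chain aliphatic residues here: V5, L20 (2).
The two groups share no amino acid, so total = 0 + 2 = 2.

2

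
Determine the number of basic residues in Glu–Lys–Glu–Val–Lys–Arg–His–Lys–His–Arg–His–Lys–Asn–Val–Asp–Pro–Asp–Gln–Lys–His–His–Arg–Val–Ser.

Lysine (K), arginine (R), and histidine (H) have basic, nitrogen-containing side chains.
Matching residues: Lys2, Lys5, Arg6, His7, Lys8, His9, Arg10, His11, Lys12, Lys19, His20, His21, Arg22.

13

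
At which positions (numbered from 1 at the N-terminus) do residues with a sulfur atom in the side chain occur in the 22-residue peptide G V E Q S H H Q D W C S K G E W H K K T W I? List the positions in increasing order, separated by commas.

Only Cys (C) and Met (M) have a sulfur atom in the side chain.
Matching residues: C11.

11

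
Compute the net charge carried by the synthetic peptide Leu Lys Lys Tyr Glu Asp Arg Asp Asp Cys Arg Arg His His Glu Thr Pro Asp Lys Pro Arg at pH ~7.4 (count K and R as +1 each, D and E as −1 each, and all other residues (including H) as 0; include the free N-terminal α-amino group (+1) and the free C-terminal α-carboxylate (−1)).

+1

Positive (K, R): Lys2, Lys3, Arg7, Arg11, Arg12, Lys19, Arg21 → +7.
Negative (D, E): Glu5, Asp6, Asp8, Asp9, Glu15, Asp18 → −6.
The N-terminus (+1) and C-terminus (−1) cancel.
Net charge = (+7) + (−6) = +1.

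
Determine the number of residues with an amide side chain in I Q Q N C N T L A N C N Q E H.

7

Only N (asparagine) and Q (glutamine) carry a side-chain carboxamide.
Matching residues: Q2, Q3, N4, N6, N10, N12, Q13.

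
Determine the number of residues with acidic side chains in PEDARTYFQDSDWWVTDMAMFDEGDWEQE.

10

The acidic residues are Asp (D) and Glu (E), whose side chains end in a carboxylate group.
Matching residues: E2, D3, D10, D12, D17, D22, E23, D25, E27, E29.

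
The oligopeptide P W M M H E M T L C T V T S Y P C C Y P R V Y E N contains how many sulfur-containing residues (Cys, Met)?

Matching residues: M3, M4, M7, C10, C17, C18.

6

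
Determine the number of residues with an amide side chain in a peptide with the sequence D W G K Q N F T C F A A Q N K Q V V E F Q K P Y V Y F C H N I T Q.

Only N (asparagine) and Q (glutamine) carry a side-chain carboxamide.
Matching residues: Q5, N6, Q13, N14, Q16, Q21, N30, Q33.

8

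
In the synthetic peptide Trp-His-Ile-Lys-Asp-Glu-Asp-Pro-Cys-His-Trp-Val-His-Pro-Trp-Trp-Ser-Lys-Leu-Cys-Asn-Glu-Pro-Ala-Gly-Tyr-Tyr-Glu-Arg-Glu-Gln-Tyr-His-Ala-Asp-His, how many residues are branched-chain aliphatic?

V, L, and I make up the branched-chain aliphatic group.
Matching residues: Ile3, Val12, Leu19.

3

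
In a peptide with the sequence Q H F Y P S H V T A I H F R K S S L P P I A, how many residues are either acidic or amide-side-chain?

Acidic: D, E. Amide-side-chain: N, Q.
Acidic residues here: none (0).
Amide-side-chain residues here: Q1 (1).
The two groups share no amino acid, so total = 0 + 1 = 1.

1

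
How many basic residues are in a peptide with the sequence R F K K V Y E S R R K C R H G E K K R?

11

Lysine (K), arginine (R), and histidine (H) have basic, nitrogen-containing side chains.
Matching residues: R1, K3, K4, R9, R10, K11, R13, H14, K17, K18, R19.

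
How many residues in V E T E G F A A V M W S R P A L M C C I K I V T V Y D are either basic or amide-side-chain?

2

Basic: H, K, R. Amide-side-chain: N, Q.
Basic residues here: R13, K21 (2).
Amide-side-chain residues here: none (0).
The two groups share no amino acid, so total = 2 + 0 = 2.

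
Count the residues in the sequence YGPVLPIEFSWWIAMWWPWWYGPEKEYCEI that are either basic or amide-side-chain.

1

Basic: H, K, R. Amide-side-chain: N, Q.
Basic residues here: K25 (1).
Amide-side-chain residues here: none (0).
The two groups share no amino acid, so total = 1 + 0 = 1.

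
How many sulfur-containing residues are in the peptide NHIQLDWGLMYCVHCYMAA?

Cysteine (C, thiol) and methionine (M, thioether) are the two sulfur-containing amino acids.
Matching residues: M10, C12, C15, M17.

4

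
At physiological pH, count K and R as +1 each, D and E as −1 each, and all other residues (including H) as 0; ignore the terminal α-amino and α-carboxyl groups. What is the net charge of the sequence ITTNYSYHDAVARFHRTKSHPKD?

Positive (K, R): R13, R16, K18, K22 → +4.
Negative (D, E): D9, D23 → −2.
Net charge = (+4) + (−2) = +2.

+2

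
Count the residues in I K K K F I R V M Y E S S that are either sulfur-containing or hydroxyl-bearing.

4

Sulfur-containing: C, M. Hydroxyl-bearing: S, T, Y.
Sulfur-containing residues here: M9 (1).
Hydroxyl-bearing residues here: Y10, S12, S13 (3).
The two groups share no amino acid, so total = 1 + 3 = 4.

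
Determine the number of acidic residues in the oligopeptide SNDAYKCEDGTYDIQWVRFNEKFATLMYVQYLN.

The acidic residues are Asp (D) and Glu (E), whose side chains end in a carboxylate group.
Matching residues: D3, E8, D9, D13, E21.

5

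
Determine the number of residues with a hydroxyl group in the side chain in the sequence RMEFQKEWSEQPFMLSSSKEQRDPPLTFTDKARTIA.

7

S, T, and Y are the three residues with a side-chain hydroxyl.
Matching residues: S9, S16, S17, S18, T27, T29, T34.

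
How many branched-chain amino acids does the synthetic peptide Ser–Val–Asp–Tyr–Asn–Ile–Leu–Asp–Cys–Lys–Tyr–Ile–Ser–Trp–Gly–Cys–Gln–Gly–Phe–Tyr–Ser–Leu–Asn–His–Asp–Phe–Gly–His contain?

5

The BCAAs are Val, Leu, and Ile — aliphatic side chains with a branch point.
Matching residues: Val2, Ile6, Leu7, Ile12, Leu22.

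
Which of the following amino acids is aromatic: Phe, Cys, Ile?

Phe

F, W, and Y each carry an aromatic ring on the side chain.
Of the listed options, only Phe belongs to this group.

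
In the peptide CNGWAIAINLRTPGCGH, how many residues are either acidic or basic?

2

Acidic: D, E. Basic: H, K, R.
Acidic residues here: none (0).
Basic residues here: R11, H17 (2).
The two groups share no amino acid, so total = 0 + 2 = 2.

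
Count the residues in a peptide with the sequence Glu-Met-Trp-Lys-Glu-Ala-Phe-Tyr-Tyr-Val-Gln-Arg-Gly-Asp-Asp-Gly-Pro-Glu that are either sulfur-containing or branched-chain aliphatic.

2

Sulfur-containing: C, M. Branched-chain aliphatic: I, L, V.
Sulfur-containing residues here: Met2 (1).
Branched-chain aliphatic residues here: Val10 (1).
The two groups share no amino acid, so total = 1 + 1 = 2.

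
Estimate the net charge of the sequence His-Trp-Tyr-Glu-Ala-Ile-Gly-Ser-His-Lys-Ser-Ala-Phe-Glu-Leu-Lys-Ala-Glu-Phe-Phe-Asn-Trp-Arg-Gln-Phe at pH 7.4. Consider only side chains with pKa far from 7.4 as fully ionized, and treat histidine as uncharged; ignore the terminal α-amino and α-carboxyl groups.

0

At pH ~7.4 the Lys and Arg side chains are protonated (+1), the Asp and Glu side chains are deprotonated (−1), and with His taken as neutral all other side chains carry no charge.
Positive (K, R): Lys10, Lys16, Arg23 → +3.
Negative (D, E): Glu4, Glu14, Glu18 → −3.
Net charge = (+3) + (−3) = 0.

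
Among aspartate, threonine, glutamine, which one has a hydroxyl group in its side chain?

The –OH-bearing residues are Ser, Thr (aliphatic alcohols), and Tyr (phenol).
Of the listed options, only threonine belongs to this group.

threonine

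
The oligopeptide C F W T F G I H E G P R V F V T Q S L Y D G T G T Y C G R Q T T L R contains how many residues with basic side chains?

4

Lysine (K), arginine (R), and histidine (H) have basic, nitrogen-containing side chains.
Matching residues: H8, R12, R29, R34.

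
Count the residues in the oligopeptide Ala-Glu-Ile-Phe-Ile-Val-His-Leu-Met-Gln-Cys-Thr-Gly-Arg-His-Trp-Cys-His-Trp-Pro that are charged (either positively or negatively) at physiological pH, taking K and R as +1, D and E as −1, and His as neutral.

2

Charged side chains at pH ~7.4: K, R (positive); D, E (negative).
Matching residues: Glu2, Arg14.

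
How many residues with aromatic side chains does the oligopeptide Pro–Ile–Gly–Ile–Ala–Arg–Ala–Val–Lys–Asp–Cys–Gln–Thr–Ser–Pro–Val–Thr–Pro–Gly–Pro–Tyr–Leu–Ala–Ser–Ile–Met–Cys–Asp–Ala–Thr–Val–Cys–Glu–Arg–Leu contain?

The aromatic amino acids are Phe (F, benzyl), Trp (W, indole), and Tyr (Y, phenol).
Matching residues: Tyr21.

1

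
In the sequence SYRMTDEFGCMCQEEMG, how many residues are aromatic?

Phenylalanine (F), tryptophan (W), and tyrosine (Y) have aromatic ring side chains.
Matching residues: Y2, F8.

2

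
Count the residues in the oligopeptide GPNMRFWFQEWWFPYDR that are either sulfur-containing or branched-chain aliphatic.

Sulfur-containing: C, M. Branched-chain aliphatic: I, L, V.
Sulfur-containing residues here: M4 (1).
Branched-chain aliphatic residues here: none (0).
The two groups share no amino acid, so total = 1 + 0 = 1.

1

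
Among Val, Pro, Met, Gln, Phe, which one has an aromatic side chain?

Phe

Phenylalanine (F), tryptophan (W), and tyrosine (Y) have aromatic ring side chains.
Of the listed options, only Phe belongs to this group.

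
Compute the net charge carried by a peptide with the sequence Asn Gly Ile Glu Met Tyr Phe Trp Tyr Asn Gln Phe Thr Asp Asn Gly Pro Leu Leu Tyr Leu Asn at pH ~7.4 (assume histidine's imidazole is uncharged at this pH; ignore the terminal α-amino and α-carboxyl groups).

Near pH 7.4, K and R contribute +1 each, D and E contribute −1 each, and every other side chain (His included, as stated) is uncharged.
Positive (K, R): none → +0.
Negative (D, E): Glu4, Asp14 → −2.
Net charge = (+0) + (−2) = −2.

-2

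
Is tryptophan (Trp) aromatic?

F, W, and Y each carry an aromatic ring on the side chain.
Tryptophan is in this group.

Yes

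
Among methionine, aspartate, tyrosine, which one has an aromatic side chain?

tyrosine

F, W, and Y each carry an aromatic ring on the side chain.
Of the listed options, only tyrosine belongs to this group.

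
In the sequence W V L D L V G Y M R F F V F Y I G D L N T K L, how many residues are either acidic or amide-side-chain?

3

Acidic: D, E. Amide-side-chain: N, Q.
Acidic residues here: D4, D18 (2).
Amide-side-chain residues here: N20 (1).
The two groups share no amino acid, so total = 2 + 1 = 3.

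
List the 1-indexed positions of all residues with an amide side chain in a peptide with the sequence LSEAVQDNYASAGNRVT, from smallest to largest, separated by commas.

6, 8, 14

Asparagine (N) and glutamine (Q) have uncharged amide side chains.
Matching residues: Q6, N8, N14.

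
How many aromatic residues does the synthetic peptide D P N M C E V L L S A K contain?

The aromatic amino acids are Phe (F, benzyl), Trp (W, indole), and Tyr (Y, phenol).
None of the 12 residues belong to this group.

0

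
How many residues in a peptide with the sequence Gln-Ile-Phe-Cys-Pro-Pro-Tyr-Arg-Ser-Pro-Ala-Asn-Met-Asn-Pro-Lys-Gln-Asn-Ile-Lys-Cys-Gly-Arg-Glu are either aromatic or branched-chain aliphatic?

4

Aromatic: F, W, Y. Branched-chain aliphatic: I, L, V.
Aromatic residues here: Phe3, Tyr7 (2).
Branched-chain aliphatic residues here: Ile2, Ile19 (2).
The two groups share no amino acid, so total = 2 + 2 = 4.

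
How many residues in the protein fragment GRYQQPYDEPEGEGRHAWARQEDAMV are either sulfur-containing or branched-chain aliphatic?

Sulfur-containing: C, M. Branched-chain aliphatic: I, L, V.
Sulfur-containing residues here: M25 (1).
Branched-chain aliphatic residues here: V26 (1).
The two groups share no amino acid, so total = 1 + 1 = 2.

2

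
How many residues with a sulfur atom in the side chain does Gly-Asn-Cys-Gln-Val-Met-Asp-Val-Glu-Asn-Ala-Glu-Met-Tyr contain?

Only Cys (C) and Met (M) have a sulfur atom in the side chain.
Matching residues: Cys3, Met6, Met13.

3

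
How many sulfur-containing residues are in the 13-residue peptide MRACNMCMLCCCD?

Only Cys (C) and Met (M) have a sulfur atom in the side chain.
Matching residues: M1, C4, M6, C7, M8, C10, C11, C12.

8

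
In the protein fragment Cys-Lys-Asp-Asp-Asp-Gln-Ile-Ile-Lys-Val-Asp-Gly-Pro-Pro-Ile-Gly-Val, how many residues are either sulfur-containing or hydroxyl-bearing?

1

Sulfur-containing: C, M. Hydroxyl-bearing: S, T, Y.
Sulfur-containing residues here: Cys1 (1).
Hydroxyl-bearing residues here: none (0).
The two groups share no amino acid, so total = 1 + 0 = 1.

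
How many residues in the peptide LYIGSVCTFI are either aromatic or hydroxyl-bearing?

Aromatic: F, W, Y. Hydroxyl-bearing: S, T, Y.
Aromatic residues here: Y2, F9 (2).
Hydroxyl-bearing residues here: Y2, S5, T8 (3).
Y is in both groups, so the 1 Y residue must not be double-counted.
Total = 2 + 3 − 1 = 4.

4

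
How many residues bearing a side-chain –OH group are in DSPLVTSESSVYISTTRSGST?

The –OH-bearing residues are Ser, Thr (aliphatic alcohols), and Tyr (phenol).
Matching residues: S2, T6, S7, S9, S10, Y12, S14, T15, T16, S18, S20, T21.

12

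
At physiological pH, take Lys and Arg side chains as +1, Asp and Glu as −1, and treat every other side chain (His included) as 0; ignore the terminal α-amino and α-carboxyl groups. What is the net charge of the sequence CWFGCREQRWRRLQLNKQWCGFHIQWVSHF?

Positive (K, R): R6, R9, R11, R12, K17 → +5.
Negative (D, E): E7 → −1.
Net charge = (+5) + (−1) = +4.

+4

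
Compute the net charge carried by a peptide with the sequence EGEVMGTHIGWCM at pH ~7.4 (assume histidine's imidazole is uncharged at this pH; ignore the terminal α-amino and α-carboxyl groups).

-2

The side chains ionized at physiological pH are Lys/Arg (+1) and Asp/Glu (−1); with His treated as neutral, nothing else contributes.
Positive (K, R): none → +0.
Negative (D, E): E1, E3 → −2.
Net charge = (+0) + (−2) = −2.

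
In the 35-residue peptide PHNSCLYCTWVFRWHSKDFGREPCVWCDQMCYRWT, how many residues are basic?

6

K, R, and H are the three residues with basic side chains (ε-amine, guanidinium, and imidazole respectively).
Matching residues: H2, R13, H15, K17, R21, R33.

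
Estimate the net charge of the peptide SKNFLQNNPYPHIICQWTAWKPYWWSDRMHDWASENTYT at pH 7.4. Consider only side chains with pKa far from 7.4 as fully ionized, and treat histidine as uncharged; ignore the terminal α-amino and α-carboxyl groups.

0

At pH ~7.4 the Lys and Arg side chains are protonated (+1), the Asp and Glu side chains are deprotonated (−1), and with His taken as neutral all other side chains carry no charge.
Positive (K, R): K2, K21, R28 → +3.
Negative (D, E): D27, D31, E35 → −3.
Net charge = (+3) + (−3) = 0.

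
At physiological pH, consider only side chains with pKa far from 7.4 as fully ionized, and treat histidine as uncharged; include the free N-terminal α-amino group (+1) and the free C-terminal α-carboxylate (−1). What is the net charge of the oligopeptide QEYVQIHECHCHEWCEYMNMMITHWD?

The side chains ionized at physiological pH are Lys/Arg (+1) and Asp/Glu (−1); with His treated as neutral, nothing else contributes.
Positive (K, R): none → +0.
Negative (D, E): E2, E8, E13, E16, D26 → −5.
The N-terminus (+1) and C-terminus (−1) cancel.
Net charge = (+0) + (−5) = −5.

-5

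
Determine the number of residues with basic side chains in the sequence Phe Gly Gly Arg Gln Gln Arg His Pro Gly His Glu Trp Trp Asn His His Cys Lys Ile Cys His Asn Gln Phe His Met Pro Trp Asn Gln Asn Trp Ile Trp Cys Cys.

9

Lysine (K), arginine (R), and histidine (H) have basic, nitrogen-containing side chains.
Matching residues: Arg4, Arg7, His8, His11, His16, His17, Lys19, His22, His26.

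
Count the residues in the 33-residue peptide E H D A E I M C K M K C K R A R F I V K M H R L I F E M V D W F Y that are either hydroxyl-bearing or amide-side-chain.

1

Hydroxyl-bearing: S, T, Y. Amide-side-chain: N, Q.
Hydroxyl-bearing residues here: Y33 (1).
Amide-side-chain residues here: none (0).
The two groups share no amino acid, so total = 1 + 0 = 1.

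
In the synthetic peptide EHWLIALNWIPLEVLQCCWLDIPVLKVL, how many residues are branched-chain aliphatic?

13

Valine (V), leucine (L), and isoleucine (I) are the branched-chain amino acids.
Matching residues: L4, I5, L7, I10, L12, V14, L15, L20, I22, V24, L25, V27, L28.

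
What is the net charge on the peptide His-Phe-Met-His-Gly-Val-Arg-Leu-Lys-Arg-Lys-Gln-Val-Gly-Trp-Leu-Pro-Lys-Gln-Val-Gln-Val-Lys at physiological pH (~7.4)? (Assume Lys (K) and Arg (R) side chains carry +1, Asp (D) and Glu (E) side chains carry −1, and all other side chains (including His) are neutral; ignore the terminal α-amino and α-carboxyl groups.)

Positive (K, R): Arg7, Lys9, Arg10, Lys11, Lys18, Lys23 → +6.
Negative (D, E): none → −0.
Net charge = (+6) + (−0) = +6.

+6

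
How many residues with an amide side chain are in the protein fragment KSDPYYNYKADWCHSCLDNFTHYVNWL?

3

Asparagine (N) and glutamine (Q) have uncharged amide side chains.
Matching residues: N7, N19, N25.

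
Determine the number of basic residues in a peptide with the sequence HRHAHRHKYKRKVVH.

11

Lysine (K), arginine (R), and histidine (H) have basic, nitrogen-containing side chains.
Matching residues: H1, R2, H3, H5, R6, H7, K8, K10, R11, K12, H15.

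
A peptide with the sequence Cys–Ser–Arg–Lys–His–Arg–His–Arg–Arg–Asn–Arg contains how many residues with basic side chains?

8

The basic amino acids are Lys (K), Arg (R), and His (H).
Matching residues: Arg3, Lys4, His5, Arg6, His7, Arg8, Arg9, Arg11.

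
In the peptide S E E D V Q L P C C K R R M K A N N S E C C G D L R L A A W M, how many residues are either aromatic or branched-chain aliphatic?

5

Aromatic: F, W, Y. Branched-chain aliphatic: I, L, V.
Aromatic residues here: W30 (1).
Branched-chain aliphatic residues here: V5, L7, L25, L27 (4).
The two groups share no amino acid, so total = 1 + 4 = 5.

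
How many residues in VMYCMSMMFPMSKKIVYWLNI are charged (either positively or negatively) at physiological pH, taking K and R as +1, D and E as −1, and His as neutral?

Charged side chains at pH ~7.4: K, R (positive); D, E (negative).
Matching residues: K13, K14.

2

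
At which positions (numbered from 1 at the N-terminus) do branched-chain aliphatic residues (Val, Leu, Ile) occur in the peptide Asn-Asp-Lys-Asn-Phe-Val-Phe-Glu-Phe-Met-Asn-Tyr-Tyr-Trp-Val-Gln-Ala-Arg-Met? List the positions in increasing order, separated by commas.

Matching residues: Val6, Val15.

6, 15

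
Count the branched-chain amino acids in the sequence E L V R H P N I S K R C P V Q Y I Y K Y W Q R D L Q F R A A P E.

The BCAAs are Val, Leu, and Ile — aliphatic side chains with a branch point.
Matching residues: L2, V3, I8, V14, I17, L25.

6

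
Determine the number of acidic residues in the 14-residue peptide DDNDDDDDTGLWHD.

Only D (aspartate) and E (glutamate) carry a side-chain carboxylic acid.
Matching residues: D1, D2, D4, D5, D6, D7, D8, D14.

8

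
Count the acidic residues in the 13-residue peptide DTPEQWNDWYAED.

Only D (aspartate) and E (glutamate) carry a side-chain carboxylic acid.
Matching residues: D1, E4, D8, E12, D13.

5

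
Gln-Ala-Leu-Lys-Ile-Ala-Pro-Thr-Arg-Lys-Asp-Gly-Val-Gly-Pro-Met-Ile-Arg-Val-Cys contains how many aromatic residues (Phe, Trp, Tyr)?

None of the 20 residues belong to this group.

0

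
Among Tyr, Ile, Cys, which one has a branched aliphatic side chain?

The BCAAs are Val, Leu, and Ile — aliphatic side chains with a branch point.
Of the listed options, only Ile belongs to this group.

Ile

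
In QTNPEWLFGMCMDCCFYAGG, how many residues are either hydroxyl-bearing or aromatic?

5

Hydroxyl-bearing: S, T, Y. Aromatic: F, W, Y.
Hydroxyl-bearing residues here: T2, Y17 (2).
Aromatic residues here: W6, F8, F16, Y17 (4).
Y is in both groups, so the 1 Y residue must not be double-counted.
Total = 2 + 4 − 1 = 5.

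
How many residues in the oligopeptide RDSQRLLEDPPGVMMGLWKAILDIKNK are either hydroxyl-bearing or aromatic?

2

Hydroxyl-bearing: S, T, Y. Aromatic: F, W, Y.
Hydroxyl-bearing residues here: S3 (1).
Aromatic residues here: W18 (1).
(Y belongs to both groups, but none appear in this sequence.) Total = 1 + 1 = 2.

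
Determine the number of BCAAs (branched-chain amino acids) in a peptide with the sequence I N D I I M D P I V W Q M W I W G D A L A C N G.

7

The BCAAs are Val, Leu, and Ile — aliphatic side chains with a branch point.
Matching residues: I1, I4, I5, I9, V10, I15, L20.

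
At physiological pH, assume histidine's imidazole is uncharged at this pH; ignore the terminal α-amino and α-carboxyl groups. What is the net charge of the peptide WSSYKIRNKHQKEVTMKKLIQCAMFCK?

+6

The side chains ionized at physiological pH are Lys/Arg (+1) and Asp/Glu (−1); with His treated as neutral, nothing else contributes.
Positive (K, R): K5, R7, K9, K12, K17, K18, K27 → +7.
Negative (D, E): E13 → −1.
Net charge = (+7) + (−1) = +6.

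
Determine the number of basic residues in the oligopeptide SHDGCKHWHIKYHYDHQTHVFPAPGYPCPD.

Lysine (K), arginine (R), and histidine (H) have basic, nitrogen-containing side chains.
Matching residues: H2, K6, H7, H9, K11, H13, H16, H19.

8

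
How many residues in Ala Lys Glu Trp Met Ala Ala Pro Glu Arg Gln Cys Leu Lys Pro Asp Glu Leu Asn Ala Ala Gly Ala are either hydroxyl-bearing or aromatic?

Hydroxyl-bearing: S, T, Y. Aromatic: F, W, Y.
Hydroxyl-bearing residues here: none (0).
Aromatic residues here: Trp4 (1).
(Y belongs to both groups, but none appear in this sequence.) Total = 0 + 1 = 1.

1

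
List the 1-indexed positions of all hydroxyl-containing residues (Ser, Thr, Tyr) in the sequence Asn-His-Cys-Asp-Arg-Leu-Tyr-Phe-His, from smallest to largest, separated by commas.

Matching residues: Tyr7.

7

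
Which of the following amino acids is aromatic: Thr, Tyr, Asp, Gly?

Tyr

F, W, and Y each carry an aromatic ring on the side chain.
Of the listed options, only Tyr belongs to this group.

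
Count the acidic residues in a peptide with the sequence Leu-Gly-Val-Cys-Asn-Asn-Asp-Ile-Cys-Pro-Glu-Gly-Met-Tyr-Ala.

The acidic residues are Asp (D) and Glu (E), whose side chains end in a carboxylate group.
Matching residues: Asp7, Glu11.

2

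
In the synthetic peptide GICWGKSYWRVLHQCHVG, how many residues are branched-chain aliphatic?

4

The BCAAs are Val, Leu, and Ile — aliphatic side chains with a branch point.
Matching residues: I2, V11, L12, V17.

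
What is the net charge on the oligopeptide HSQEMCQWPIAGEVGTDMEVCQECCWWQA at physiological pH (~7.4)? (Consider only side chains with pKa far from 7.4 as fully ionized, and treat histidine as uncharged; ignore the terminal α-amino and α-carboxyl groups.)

-5

Near pH 7.4, K and R contribute +1 each, D and E contribute −1 each, and every other side chain (His included, as stated) is uncharged.
Positive (K, R): none → +0.
Negative (D, E): E4, E13, D17, E19, E23 → −5.
Net charge = (+0) + (−5) = −5.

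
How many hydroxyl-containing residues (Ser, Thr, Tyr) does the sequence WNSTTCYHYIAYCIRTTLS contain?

9

Matching residues: S3, T4, T5, Y7, Y9, Y12, T16, T17, S19.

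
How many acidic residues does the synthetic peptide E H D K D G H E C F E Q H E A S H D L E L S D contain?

Only D (aspartate) and E (glutamate) carry a side-chain carboxylic acid.
Matching residues: E1, D3, D5, E8, E11, E14, D18, E20, D23.

9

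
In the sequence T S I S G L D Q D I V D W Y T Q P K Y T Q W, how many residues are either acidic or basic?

4

Acidic: D, E. Basic: H, K, R.
Acidic residues here: D7, D9, D12 (3).
Basic residues here: K18 (1).
The two groups share no amino acid, so total = 3 + 1 = 4.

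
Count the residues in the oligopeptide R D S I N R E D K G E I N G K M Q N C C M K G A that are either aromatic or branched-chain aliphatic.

Aromatic: F, W, Y. Branched-chain aliphatic: I, L, V.
Aromatic residues here: none (0).
Branched-chain aliphatic residues here: I4, I12 (2).
The two groups share no amino acid, so total = 0 + 2 = 2.

2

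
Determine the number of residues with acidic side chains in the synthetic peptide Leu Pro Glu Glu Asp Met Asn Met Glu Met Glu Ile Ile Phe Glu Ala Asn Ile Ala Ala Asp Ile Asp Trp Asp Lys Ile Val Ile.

9

Aspartate (D) and glutamate (E) have carboxylic-acid side chains and are the acidic amino acids.
Matching residues: Glu3, Glu4, Asp5, Glu9, Glu11, Glu15, Asp21, Asp23, Asp25.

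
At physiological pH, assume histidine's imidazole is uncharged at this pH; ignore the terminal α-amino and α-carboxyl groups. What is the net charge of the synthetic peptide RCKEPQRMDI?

+1

At pH ~7.4 the Lys and Arg side chains are protonated (+1), the Asp and Glu side chains are deprotonated (−1), and with His taken as neutral all other side chains carry no charge.
Positive (K, R): R1, K3, R7 → +3.
Negative (D, E): E4, D9 → −2.
Net charge = (+3) + (−2) = +1.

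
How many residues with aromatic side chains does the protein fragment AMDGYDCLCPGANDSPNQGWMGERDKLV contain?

F, W, and Y each carry an aromatic ring on the side chain.
Matching residues: Y5, W20.

2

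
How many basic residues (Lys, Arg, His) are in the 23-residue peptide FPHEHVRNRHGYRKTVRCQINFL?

8

Matching residues: H3, H5, R7, R9, H10, R13, K14, R17.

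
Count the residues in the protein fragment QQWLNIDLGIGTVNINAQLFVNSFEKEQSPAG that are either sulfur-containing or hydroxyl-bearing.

Sulfur-containing: C, M. Hydroxyl-bearing: S, T, Y.
Sulfur-containing residues here: none (0).
Hydroxyl-bearing residues here: T12, S23, S29 (3).
The two groups share no amino acid, so total = 0 + 3 = 3.

3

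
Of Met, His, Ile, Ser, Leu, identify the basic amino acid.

K, R, and H are the three residues with basic side chains (ε-amine, guanidinium, and imidazole respectively).
Of the listed options, only His belongs to this group.

His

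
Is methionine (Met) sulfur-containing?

Yes

The sulfur-bearing residues are cysteine (–SH) and methionine (–S–CH₃).
Methionine is in this group.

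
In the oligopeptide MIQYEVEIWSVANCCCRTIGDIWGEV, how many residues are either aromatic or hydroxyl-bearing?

5

Aromatic: F, W, Y. Hydroxyl-bearing: S, T, Y.
Aromatic residues here: Y4, W9, W23 (3).
Hydroxyl-bearing residues here: Y4, S10, T18 (3).
Y is in both groups, so the 1 Y residue must not be double-counted.
Total = 3 + 3 − 1 = 5.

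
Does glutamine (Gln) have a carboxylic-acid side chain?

Only D (aspartate) and E (glutamate) carry a side-chain carboxylic acid.
Glutamine is not in this group.

No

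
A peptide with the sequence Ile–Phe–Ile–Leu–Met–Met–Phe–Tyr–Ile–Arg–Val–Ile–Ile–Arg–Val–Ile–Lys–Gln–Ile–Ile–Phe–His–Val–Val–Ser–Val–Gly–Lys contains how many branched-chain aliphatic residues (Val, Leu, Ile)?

Matching residues: Ile1, Ile3, Leu4, Ile9, Val11, Ile12, Ile13, Val15, Ile16, Ile19, Ile20, Val23, Val24, Val26.

14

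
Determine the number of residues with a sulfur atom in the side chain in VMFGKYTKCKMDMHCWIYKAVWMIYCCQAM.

9

Only Cys (C) and Met (M) have a sulfur atom in the side chain.
Matching residues: M2, C9, M11, M13, C15, M23, C26, C27, M30.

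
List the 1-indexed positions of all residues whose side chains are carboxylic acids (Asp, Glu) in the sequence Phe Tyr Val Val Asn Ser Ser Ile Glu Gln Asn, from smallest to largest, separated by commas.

Matching residues: Glu9.

9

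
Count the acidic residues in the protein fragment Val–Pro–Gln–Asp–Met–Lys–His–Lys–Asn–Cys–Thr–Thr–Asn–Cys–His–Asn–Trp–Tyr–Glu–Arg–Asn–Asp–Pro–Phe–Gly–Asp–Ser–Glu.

The acidic residues are Asp (D) and Glu (E), whose side chains end in a carboxylate group.
Matching residues: Asp4, Glu19, Asp22, Asp26, Glu28.

5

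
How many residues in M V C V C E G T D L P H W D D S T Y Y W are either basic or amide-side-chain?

1

Basic: H, K, R. Amide-side-chain: N, Q.
Basic residues here: H12 (1).
Amide-side-chain residues here: none (0).
The two groups share no amino acid, so total = 1 + 0 = 1.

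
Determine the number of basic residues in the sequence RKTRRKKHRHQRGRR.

12

The basic amino acids are Lys (K), Arg (R), and His (H).
Matching residues: R1, K2, R4, R5, K6, K7, H8, R9, H10, R12, R14, R15.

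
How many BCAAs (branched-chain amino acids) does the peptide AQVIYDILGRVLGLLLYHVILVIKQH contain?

V, L, and I make up the branched-chain aliphatic group.
Matching residues: V3, I4, I7, L8, V11, L12, L14, L15, L16, V19, I20, L21, V22, I23.

14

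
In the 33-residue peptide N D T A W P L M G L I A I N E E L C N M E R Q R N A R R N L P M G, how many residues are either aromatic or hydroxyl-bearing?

Aromatic: F, W, Y. Hydroxyl-bearing: S, T, Y.
Aromatic residues here: W5 (1).
Hydroxyl-bearing residues here: T3 (1).
(Y belongs to both groups, but none appear in this sequence.) Total = 1 + 1 = 2.

2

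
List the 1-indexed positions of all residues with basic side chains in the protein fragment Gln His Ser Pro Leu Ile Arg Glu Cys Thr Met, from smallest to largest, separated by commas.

K, R, and H are the three residues with basic side chains (ε-amine, guanidinium, and imidazole respectively).
Matching residues: His2, Arg7.

2, 7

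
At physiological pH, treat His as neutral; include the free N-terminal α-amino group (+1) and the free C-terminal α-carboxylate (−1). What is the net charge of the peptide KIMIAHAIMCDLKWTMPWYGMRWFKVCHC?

The side chains ionized at physiological pH are Lys/Arg (+1) and Asp/Glu (−1); with His treated as neutral, nothing else contributes.
Positive (K, R): K1, K13, R22, K25 → +4.
Negative (D, E): D11 → −1.
The N-terminus (+1) and C-terminus (−1) cancel.
Net charge = (+4) + (−1) = +3.

+3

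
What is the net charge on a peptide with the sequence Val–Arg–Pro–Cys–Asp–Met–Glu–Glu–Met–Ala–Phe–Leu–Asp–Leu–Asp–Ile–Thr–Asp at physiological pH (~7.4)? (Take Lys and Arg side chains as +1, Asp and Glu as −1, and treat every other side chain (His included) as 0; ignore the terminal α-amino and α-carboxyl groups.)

Positive (K, R): Arg2 → +1.
Negative (D, E): Asp5, Glu7, Glu8, Asp13, Asp15, Asp18 → −6.
Net charge = (+1) + (−6) = −5.

-5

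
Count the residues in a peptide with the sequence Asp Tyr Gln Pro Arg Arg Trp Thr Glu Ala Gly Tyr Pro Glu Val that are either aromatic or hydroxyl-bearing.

Aromatic: F, W, Y. Hydroxyl-bearing: S, T, Y.
Aromatic residues here: Tyr2, Trp7, Tyr12 (3).
Hydroxyl-bearing residues here: Tyr2, Thr8, Tyr12 (3).
Y is in both groups, so the 2 Y residues must not be double-counted.
Total = 3 + 3 − 2 = 4.

4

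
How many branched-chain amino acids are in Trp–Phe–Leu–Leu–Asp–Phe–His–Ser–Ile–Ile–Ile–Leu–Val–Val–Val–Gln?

The BCAAs are Val, Leu, and Ile — aliphatic side chains with a branch point.
Matching residues: Leu3, Leu4, Ile9, Ile10, Ile11, Leu12, Val13, Val14, Val15.

9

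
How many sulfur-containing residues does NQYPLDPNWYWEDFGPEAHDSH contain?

Only Cys (C) and Met (M) have a sulfur atom in the side chain.
None of the 22 residues belong to this group.

0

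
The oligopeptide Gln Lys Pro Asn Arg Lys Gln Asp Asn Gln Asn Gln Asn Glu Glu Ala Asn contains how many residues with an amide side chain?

Only N (asparagine) and Q (glutamine) carry a side-chain carboxamide.
Matching residues: Gln1, Asn4, Gln7, Asn9, Gln10, Asn11, Gln12, Asn13, Asn17.

9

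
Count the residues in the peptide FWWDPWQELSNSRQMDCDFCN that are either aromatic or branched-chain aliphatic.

Aromatic: F, W, Y. Branched-chain aliphatic: I, L, V.
Aromatic residues here: F1, W2, W3, W6, F19 (5).
Branched-chain aliphatic residues here: L9 (1).
The two groups share no amino acid, so total = 5 + 1 = 6.

6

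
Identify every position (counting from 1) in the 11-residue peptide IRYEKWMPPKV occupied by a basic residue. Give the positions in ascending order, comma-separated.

2, 5, 10

The basic amino acids are Lys (K), Arg (R), and His (H).
Matching residues: R2, K5, K10.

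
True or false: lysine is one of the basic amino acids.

True

K, R, and H are the three residues with basic side chains (ε-amine, guanidinium, and imidazole respectively).
Lysine is in this group.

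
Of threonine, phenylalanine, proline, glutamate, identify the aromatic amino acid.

phenylalanine

F, W, and Y each carry an aromatic ring on the side chain.
Of the listed options, only phenylalanine belongs to this group.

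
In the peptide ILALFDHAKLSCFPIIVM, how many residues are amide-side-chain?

0

The amide-side-chain residues are Asn (N) and Gln (Q).
None of the 18 residues belong to this group.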